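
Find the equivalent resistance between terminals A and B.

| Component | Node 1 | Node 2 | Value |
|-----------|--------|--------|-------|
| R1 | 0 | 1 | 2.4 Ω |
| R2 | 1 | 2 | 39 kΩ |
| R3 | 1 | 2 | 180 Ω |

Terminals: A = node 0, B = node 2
Reduce the network between node 0 (A) and node 2 (B) by series/parallel combination:
  Rp1 = R2 ‖ R3 (parallel, both between nodes 1 and 2) = 1/(1/39000 + 1/180) = 179.2 Ω
  Rs1 = R1 + Rp1 (series, joined only at node 1) = 2.4 + 179.2 = 181.6 Ω
R_eq = 181.6 Ω

Final answer: 181.6 Ω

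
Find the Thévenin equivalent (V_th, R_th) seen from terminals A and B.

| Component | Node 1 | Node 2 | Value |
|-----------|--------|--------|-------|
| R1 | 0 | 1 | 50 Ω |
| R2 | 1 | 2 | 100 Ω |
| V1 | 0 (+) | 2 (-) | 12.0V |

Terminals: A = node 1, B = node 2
Step 1 — V_th is the open-circuit voltage V_A - V_B (nothing connected across the terminals).
Nodal analysis, taking node 2 as the 0 V reference.
Source V1 fixes V_0 = 12 V.
KCL at each unknown node (sum of currents leaving = 0; resistances in Ω):
  Node 1: (V_1 - 12)/50 + (V_1 - 0)/100 = 0
Collecting terms: 0.03 × V_1 = 0.24  =>  V_1 = 8 V
V_th = V_1 - V_2 = 8 - 0 = 8 V
Step 2 — R_th: zero the source — replace V1 by a short circuit (node 2 merges into node 0) — and find the resistance seen between A (node 1) and B (node 0).
Reduce the network between node 1 (A) and node 0 (B) by series/parallel combination:
  Rp1 = R1 ‖ R2 (parallel, both between nodes 0 and 1) = 1/(1/50 + 1/100) = 33.33 Ω
R_th = 33.33 Ω

Final answer: V_th = 8 V, R_th = 33.33 Ω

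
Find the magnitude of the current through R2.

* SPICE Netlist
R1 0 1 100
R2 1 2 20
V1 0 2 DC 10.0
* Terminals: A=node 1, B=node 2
Nodal analysis, taking node 2 as the 0 V reference.
Source V1 fixes V_0 = 10 V.
KCL at each unknown node (sum of currents leaving = 0; resistances in Ω):
  Node 1: (V_1 - 10)/100 + (V_1 - 0)/20 = 0
Collecting terms: 0.06 × V_1 = 0.1  =>  V_1 = 1.667 V
I_R2 = (V_1 - V_2)/R2 = (1.667 - 0)/20 = 0.08333 A
|I_R2| = 0.08333 A

Final answer: |I_R2| = 0.08333 A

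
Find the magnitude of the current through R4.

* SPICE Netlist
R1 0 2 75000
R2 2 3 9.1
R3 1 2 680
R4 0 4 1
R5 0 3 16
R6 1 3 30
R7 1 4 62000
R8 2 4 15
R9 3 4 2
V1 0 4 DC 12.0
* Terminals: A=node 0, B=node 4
Nodal analysis, taking node 4 as the 0 V reference.
Source V1 fixes V_0 = 12 V.
KCL at each unknown node (sum of currents leaving = 0; resistances in Ω):
  Node 1: (V_1 - V_2)/680 + (V_1 - V_3)/30 + (V_1 - 0)/62000 = 0
  Node 2: (V_2 - 12)/75000 + (V_2 - V_3)/9.1 + (V_2 - V_1)/680 + (V_2 - 0)/15 = 0
  Node 3: (V_3 - V_2)/9.1 + (V_3 - 12)/16 + (V_3 - V_1)/30 + (V_3 - 0)/2 = 0
Collecting terms (coefficients in siemens):
  0.03482·V_1 - 0.001471·V_2 - 0.03333·V_3 = 0
  0.178·V_2 - 0.001471·V_1 - 0.1099·V_3 = 0.00016
  0.7057·V_3 - 0.03333·V_1 - 0.1099·V_2 = 0.75
Solving these 3 simultaneous equations (Gaussian elimination) gives:
  V_1 = 1.221 V, V_2 = 0.7772 V, V_3 = 1.241 V
I_R4 = (V_0 - V_4)/R4 = (12 - 0)/1 = 12 A
|I_R4| = 12 A

Final answer: |I_R4| = 12 A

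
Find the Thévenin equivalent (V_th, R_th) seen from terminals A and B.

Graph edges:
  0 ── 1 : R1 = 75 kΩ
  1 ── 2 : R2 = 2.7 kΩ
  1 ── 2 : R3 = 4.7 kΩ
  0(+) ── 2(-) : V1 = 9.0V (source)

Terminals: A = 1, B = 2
Step 1 — V_th is the open-circuit voltage V_A - V_B (nothing connected across the terminals).
Nodal analysis, taking node 2 as the 0 V reference.
Source V1 fixes V_0 = 9 V.
KCL at each unknown node (sum of currents leaving = 0; resistances in Ω):
  Node 1: (V_1 - 9)/75000 + (V_1 - 0)/2700 + (V_1 - 0)/4700 = 0
Collecting terms: 0.0005965 × V_1 = 0.00012  =>  V_1 = 0.2012 V
V_th = V_1 - V_2 = 0.2012 - 0 = 0.2012 V
Step 2 — R_th: zero the source — replace V1 by a short circuit (node 2 merges into node 0) — and find the resistance seen between A (node 1) and B (node 0).
Reduce the network between node 1 (A) and node 0 (B) by series/parallel combination:
  Rp1 = R1 ‖ R2 ‖ R3 (parallel, all between nodes 0 and 1) = 1/(1/75000 + 1/2700 + 1/4700) = 1677 Ω
R_th = 1.677 kΩ

Final answer: V_th = 0.2012 V, R_th = 1.677 kΩ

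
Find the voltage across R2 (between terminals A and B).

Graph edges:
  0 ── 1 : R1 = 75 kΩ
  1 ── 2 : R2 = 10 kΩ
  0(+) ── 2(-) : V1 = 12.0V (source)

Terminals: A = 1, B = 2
R1 and R2 are in series across V1 (node 0 → node 1 → node 2), and the output A–B is taken across R2, so this is a voltage divider.
Series current: I = V1/(R1 + R2) = 12/(75000 + 10000) = 12/85000 = 0.0001412 A
V_R2 = I × R2 = V1 × R2/(R1 + R2) = 12 × 10000/85000 = 1.412 V

Final answer: 1.412 V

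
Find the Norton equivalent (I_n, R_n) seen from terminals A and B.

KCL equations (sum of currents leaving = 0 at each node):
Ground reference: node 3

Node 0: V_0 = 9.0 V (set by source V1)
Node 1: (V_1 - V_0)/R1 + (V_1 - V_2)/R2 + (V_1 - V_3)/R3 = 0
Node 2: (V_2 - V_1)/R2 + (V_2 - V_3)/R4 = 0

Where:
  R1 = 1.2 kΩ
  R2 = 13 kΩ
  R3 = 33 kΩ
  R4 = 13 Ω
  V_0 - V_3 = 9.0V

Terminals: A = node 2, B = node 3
Find the Thévenin equivalent first; then I_n = V_th/R_th and R_n = R_th.
Step 1 — V_th is the open-circuit voltage V_A - V_B (nothing connected across the terminals).
Nodal analysis, taking node 3 as the 0 V reference.
Source V1 fixes V_0 = 9 V.
KCL at each unknown node (sum of currents leaving = 0; resistances in Ω):
  Node 1: (V_1 - 9)/1200 + (V_1 - V_2)/13000 + (V_1 - 0)/33000 = 0
  Node 2: (V_2 - V_1)/13000 + (V_2 - 0)/13 = 0
Collecting terms (coefficients in siemens):
  0.0009406·V_1 - 0.00007692·V_2 = 0.0075
  0.077·V_2 - 0.00007692·V_1 = 0
Determinant D = (0.0009406)(0.077) - (-0.00007692)(-0.00007692) = 0.00007242
V_1 = [(0.0075)(0.077) - (-0.00007692)(0)]/D = 7.975 V
V_2 = [(0.0009406)(0) - (0.0075)(-0.00007692)]/D = 0.007967 V
V_th = V_2 - V_3 = 0.007967 - 0 = 0.007967 V
Step 2 — R_th: zero the source — replace V1 by a short circuit (node 3 merges into node 0) — and find the resistance seen between A (node 2) and B (node 0).
Reduce the network between node 2 (A) and node 0 (B) by series/parallel combination:
  Rp1 = R1 ‖ R3 (parallel, both between nodes 0 and 1) = 1/(1/1200 + 1/33000) = 1158 Ω
  Rs1 = R2 + Rp1 (series, joined only at node 1) = 13000 + 1158 = 14160 Ω
  Rp2 = R4 ‖ Rs1 (parallel, both between nodes 0 and 2) = 1/(1/13 + 1/14160) = 12.99 Ω
R_th = 12.99 Ω
I_n = V_th/R_th = 0.007967/12.99 = 0.0006134 A, and R_n = R_th = 12.99 Ω

Final answer: I_n = 0.0006134 A, R_n = 12.99 Ω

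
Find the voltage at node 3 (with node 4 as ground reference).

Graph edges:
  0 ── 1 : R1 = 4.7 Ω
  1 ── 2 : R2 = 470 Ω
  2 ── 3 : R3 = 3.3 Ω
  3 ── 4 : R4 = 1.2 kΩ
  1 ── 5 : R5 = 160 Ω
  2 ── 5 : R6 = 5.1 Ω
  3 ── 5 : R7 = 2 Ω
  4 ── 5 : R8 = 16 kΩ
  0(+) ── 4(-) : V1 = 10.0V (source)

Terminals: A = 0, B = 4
Nodal analysis, taking node 4 as the 0 V reference.
Source V1 fixes V_0 = 10 V.
KCL at each unknown node (sum of currents leaving = 0; resistances in Ω):
  Node 1: (V_1 - 10)/4.7 + (V_1 - V_2)/470 + (V_1 - V_5)/160 = 0
  Node 2: (V_2 - V_1)/470 + (V_2 - V_3)/3.3 + (V_2 - V_5)/5.1 = 0
  Node 3: (V_3 - V_2)/3.3 + (V_3 - 0)/1200 + (V_3 - V_5)/2 = 0
  Node 5: (V_5 - V_1)/160 + (V_5 - V_2)/5.1 + (V_5 - V_3)/2 + (V_5 - 0)/16000 = 0
Collecting terms (coefficients in siemens):
  0.2211·V_1 - 0.002128·V_2 - 0.00625·V_5 = 2.128
  0.5012·V_2 - 0.002128·V_1 - 0.303·V_3 - 0.1961·V_5 = 0
  0.8039·V_3 - 0.303·V_2 - 0.5·V_5 = 0
  0.7024·V_5 - 0.00625·V_1 - 0.1961·V_2 - 0.5·V_3 = 0
Solving these 4 simultaneous equations (Gaussian elimination) gives:
  V_1 = 9.962 V, V_2 = 8.999 V, V_3 = 8.991 V, V_5 = 9.001 V
The requested potential is V_3 = 8.991 V.

Final answer: V_3 = 8.991 V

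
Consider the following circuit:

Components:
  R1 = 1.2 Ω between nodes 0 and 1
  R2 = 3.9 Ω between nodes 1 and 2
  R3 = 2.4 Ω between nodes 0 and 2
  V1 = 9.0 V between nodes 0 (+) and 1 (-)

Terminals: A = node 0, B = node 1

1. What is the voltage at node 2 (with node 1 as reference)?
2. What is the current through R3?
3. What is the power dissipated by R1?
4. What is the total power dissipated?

Nodal analysis, taking node 1 as the 0 V reference.
Source V1 fixes V_0 = 9 V.
KCL at each unknown node (sum of currents leaving = 0; resistances in Ω):
  Node 2: (V_2 - 0)/3.9 + (V_2 - 9)/2.4 = 0
Collecting terms: 0.6731 × V_2 = 3.75  =>  V_2 = 5.571 V
Part 1:
  Read off the nodal solution: V_2 = 5.571 V
Part 2:
  I_R3 = (V_0 - V_2)/R3 = (9 - 5.571)/2.4 = 1.429 A
  Magnitude: I_R3 = 1.429 A
Part 3:
  I_R1 = (V_0 - V_1)/R1 = (9 - 0)/1.2 = 7.5 A
  P_R1 = I_R1² × R1 = (7.5)² × 1.2 = 67.5 W
Part 4:
  Power in each resistor, P = (ΔV)²/R:
    P_R1 = (9 - 0)²/1.2 = 67.5 W
    P_R2 = (0 - 5.571)²/3.9 = 7.959 W
    P_R3 = (9 - 5.571)²/2.4 = 4.898 W
  P_total = P_R1 + P_R2 + P_R3 = 80.36 W

Final answers:
1. V_2 = 5.571 V
2. I_R3 = 1.429 A
3. P_R1 = 67.5 W
4. P_total = 80.36 W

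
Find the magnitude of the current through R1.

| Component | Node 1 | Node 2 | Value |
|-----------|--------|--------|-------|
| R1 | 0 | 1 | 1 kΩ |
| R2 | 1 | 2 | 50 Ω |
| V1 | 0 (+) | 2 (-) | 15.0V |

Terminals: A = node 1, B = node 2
Nodal analysis, taking node 2 as the 0 V reference.
Source V1 fixes V_0 = 15 V.
KCL at each unknown node (sum of currents leaving = 0; resistances in Ω):
  Node 1: (V_1 - 15)/1000 + (V_1 - 0)/50 = 0
Collecting terms: 0.021 × V_1 = 0.015  =>  V_1 = 0.7143 V
I_R1 = (V_0 - V_1)/R1 = (15 - 0.7143)/1000 = 0.01429 A
|I_R1| = 0.01429 A

Final answer: |I_R1| = 0.01429 A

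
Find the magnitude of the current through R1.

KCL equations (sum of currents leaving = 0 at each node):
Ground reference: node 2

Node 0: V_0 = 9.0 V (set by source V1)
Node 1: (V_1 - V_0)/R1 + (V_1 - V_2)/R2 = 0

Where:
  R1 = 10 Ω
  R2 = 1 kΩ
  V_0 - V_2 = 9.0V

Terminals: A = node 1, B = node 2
Nodal analysis, taking node 2 as the 0 V reference.
Source V1 fixes V_0 = 9 V.
KCL at each unknown node (sum of currents leaving = 0; resistances in Ω):
  Node 1: (V_1 - 9)/10 + (V_1 - 0)/1000 = 0
Collecting terms: 0.101 × V_1 = 0.9  =>  V_1 = 8.911 V
I_R1 = (V_0 - V_1)/R1 = (9 - 8.911)/10 = 0.008911 A
|I_R1| = 0.008911 A

Final answer: |I_R1| = 0.008911 A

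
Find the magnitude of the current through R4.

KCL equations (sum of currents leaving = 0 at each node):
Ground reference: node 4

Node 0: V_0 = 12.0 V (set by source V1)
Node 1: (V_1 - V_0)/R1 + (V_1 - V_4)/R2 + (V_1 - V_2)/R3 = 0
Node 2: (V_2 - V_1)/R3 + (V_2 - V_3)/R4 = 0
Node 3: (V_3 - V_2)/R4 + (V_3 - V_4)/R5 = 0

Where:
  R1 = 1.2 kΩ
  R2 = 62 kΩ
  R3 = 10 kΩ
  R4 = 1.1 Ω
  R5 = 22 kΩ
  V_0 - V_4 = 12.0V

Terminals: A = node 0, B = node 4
Nodal analysis, taking node 4 as the 0 V reference.
Source V1 fixes V_0 = 12 V.
KCL at each unknown node (sum of currents leaving = 0; resistances in Ω):
  Node 1: (V_1 - 12)/1200 + (V_1 - 0)/62000 + (V_1 - V_2)/10000 = 0
  Node 2: (V_2 - V_1)/10000 + (V_2 - V_3)/1.1 = 0
  Node 3: (V_3 - V_2)/1.1 + (V_3 - 0)/22000 = 0
Collecting terms (coefficients in siemens):
  0.0009495·V_1 - 0.0001·V_2 = 0.01
  0.9092·V_2 - 0.0001·V_1 - 0.9091·V_3 = 0
  0.9091·V_3 - 0.9091·V_2 = 0
Solving these 3 simultaneous equations (Gaussian elimination) gives:
  V_1 = 11.35 V, V_2 = 7.806 V, V_3 = 7.806 V
I_R4 = (V_2 - V_3)/R4 = (7.806 - 7.806)/1.1 = 0.0003548 A
|I_R4| = 0.0003548 A

Final answer: |I_R4| = 0.0003548 A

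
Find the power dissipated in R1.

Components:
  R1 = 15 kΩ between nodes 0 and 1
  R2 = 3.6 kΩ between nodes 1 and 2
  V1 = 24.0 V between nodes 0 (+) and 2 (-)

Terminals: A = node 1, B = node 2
Nodal analysis, taking node 2 as the 0 V reference.
Source V1 fixes V_0 = 24 V.
KCL at each unknown node (sum of currents leaving = 0; resistances in Ω):
  Node 1: (V_1 - 24)/15000 + (V_1 - 0)/3600 = 0
Collecting terms: 0.0003444 × V_1 = 0.0016  =>  V_1 = 4.645 V
I_R1 = (V_0 - V_1)/R1 = (24 - 4.645)/15000 = 0.00129 A
P_R1 = I_R1² × R1 = (0.00129)² × 15000 = 0.02497 W

Final answer: 0.02497 W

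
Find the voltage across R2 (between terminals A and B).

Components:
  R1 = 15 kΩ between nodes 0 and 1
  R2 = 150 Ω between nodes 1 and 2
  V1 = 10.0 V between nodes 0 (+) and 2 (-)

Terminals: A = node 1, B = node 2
R1 and R2 are in series across V1 (node 0 → node 1 → node 2), and the output A–B is taken across R2, so this is a voltage divider.
Series current: I = V1/(R1 + R2) = 10/(15000 + 150) = 10/15150 = 0.0006601 A
V_R2 = I × R2 = V1 × R2/(R1 + R2) = 10 × 150/15150 = 0.09901 V

Final answer: 0.09901 V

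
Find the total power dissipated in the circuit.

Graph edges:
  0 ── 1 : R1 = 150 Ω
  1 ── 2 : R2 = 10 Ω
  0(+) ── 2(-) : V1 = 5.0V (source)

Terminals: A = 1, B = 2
Nodal analysis, taking node 2 as the 0 V reference.
Source V1 fixes V_0 = 5 V.
KCL at each unknown node (sum of currents leaving = 0; resistances in Ω):
  Node 1: (V_1 - 5)/150 + (V_1 - 0)/10 = 0
Collecting terms: 0.1067 × V_1 = 0.03333  =>  V_1 = 0.3125 V
Power in each resistor, P = (ΔV)²/R:
  P_R1 = (5 - 0.3125)²/150 = 0.1465 W
  P_R2 = (0.3125 - 0)²/10 = 0.009766 W
P_total = P_R1 + P_R2 = 0.1562 W

Final answer: 0.1562 W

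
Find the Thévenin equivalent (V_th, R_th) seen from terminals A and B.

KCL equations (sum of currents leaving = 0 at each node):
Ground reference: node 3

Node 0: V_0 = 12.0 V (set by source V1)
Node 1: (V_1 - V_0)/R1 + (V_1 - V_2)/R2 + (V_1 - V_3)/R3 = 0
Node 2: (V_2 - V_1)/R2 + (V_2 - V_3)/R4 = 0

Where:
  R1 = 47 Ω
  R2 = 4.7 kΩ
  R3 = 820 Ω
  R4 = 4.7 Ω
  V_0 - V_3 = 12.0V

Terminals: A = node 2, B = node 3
Step 1 — V_th is the open-circuit voltage V_A - V_B (nothing connected across the terminals).
Nodal analysis, taking node 3 as the 0 V reference.
Source V1 fixes V_0 = 12 V.
KCL at each unknown node (sum of currents leaving = 0; resistances in Ω):
  Node 1: (V_1 - 12)/47 + (V_1 - V_2)/4700 + (V_1 - 0)/820 = 0
  Node 2: (V_2 - V_1)/4700 + (V_2 - 0)/4.7 = 0
Collecting terms (coefficients in siemens):
  0.02271·V_1 - 0.0002128·V_2 = 0.2553
  0.213·V_2 - 0.0002128·V_1 = 0
Determinant D = (0.02271)(0.213) - (-0.0002128)(-0.0002128) = 0.004836
V_1 = [(0.2553)(0.213) - (-0.0002128)(0)]/D = 11.24 V
V_2 = [(0.02271)(0) - (0.2553)(-0.0002128)]/D = 0.01123 V
V_th = V_2 - V_3 = 0.01123 - 0 = 0.01123 V
Step 2 — R_th: zero the source — replace V1 by a short circuit (node 3 merges into node 0) — and find the resistance seen between A (node 2) and B (node 0).
Reduce the network between node 2 (A) and node 0 (B) by series/parallel combination:
  Rp1 = R1 ‖ R3 (parallel, both between nodes 0 and 1) = 1/(1/47 + 1/820) = 44.45 Ω
  Rs1 = R2 + Rp1 (series, joined only at node 1) = 4700 + 44.45 = 4744 Ω
  Rp2 = R4 ‖ Rs1 (parallel, both between nodes 0 and 2) = 1/(1/4.7 + 1/4744) = 4.695 Ω
R_th = 4.695 Ω

Final answer: V_th = 0.01123 V, R_th = 4.695 Ω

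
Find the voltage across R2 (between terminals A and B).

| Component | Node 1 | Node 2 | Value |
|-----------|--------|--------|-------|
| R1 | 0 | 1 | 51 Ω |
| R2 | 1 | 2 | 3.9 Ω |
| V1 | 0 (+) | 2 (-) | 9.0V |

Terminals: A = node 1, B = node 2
R1 and R2 are in series across V1 (node 0 → node 1 → node 2), and the output A–B is taken across R2, so this is a voltage divider.
Series current: I = V1/(R1 + R2) = 9/(51 + 3.9) = 9/54.9 = 0.1639 A
V_R2 = I × R2 = V1 × R2/(R1 + R2) = 9 × 3.9/54.9 = 0.6393 V

Final answer: 0.6393 V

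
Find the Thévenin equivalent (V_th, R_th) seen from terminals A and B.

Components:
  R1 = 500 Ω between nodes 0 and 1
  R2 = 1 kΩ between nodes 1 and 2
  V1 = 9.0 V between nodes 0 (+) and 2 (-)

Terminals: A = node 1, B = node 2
Step 1 — V_th is the open-circuit voltage V_A - V_B (nothing connected across the terminals).
Nodal analysis, taking node 2 as the 0 V reference.
Source V1 fixes V_0 = 9 V.
KCL at each unknown node (sum of currents leaving = 0; resistances in Ω):
  Node 1: (V_1 - 9)/500 + (V_1 - 0)/1000 = 0
Collecting terms: 0.003 × V_1 = 0.018  =>  V_1 = 6 V
V_th = V_1 - V_2 = 6 - 0 = 6 V
Step 2 — R_th: zero the source — replace V1 by a short circuit (node 2 merges into node 0) — and find the resistance seen between A (node 1) and B (node 0).
Reduce the network between node 1 (A) and node 0 (B) by series/parallel combination:
  Rp1 = R1 ‖ R2 (parallel, both between nodes 0 and 1) = 1/(1/500 + 1/1000) = 333.3 Ω
R_th = 333.3 Ω

Final answer: V_th = 6 V, R_th = 333.3 Ω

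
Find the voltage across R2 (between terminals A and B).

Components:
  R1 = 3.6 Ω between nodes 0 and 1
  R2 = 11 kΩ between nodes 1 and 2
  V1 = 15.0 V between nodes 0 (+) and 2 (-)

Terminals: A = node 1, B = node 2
R1 and R2 are in series across V1 (node 0 → node 1 → node 2), and the output A–B is taken across R2, so this is a voltage divider.
Series current: I = V1/(R1 + R2) = 15/(3.6 + 11000) = 15/11000 = 0.001363 A
V_R2 = I × R2 = V1 × R2/(R1 + R2) = 15 × 11000/11000 = 15 V

Final answer: 15 V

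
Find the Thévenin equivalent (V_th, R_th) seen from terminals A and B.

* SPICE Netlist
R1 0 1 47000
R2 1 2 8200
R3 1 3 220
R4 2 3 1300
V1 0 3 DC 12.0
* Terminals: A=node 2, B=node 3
Step 1 — V_th is the open-circuit voltage V_A - V_B (nothing connected across the terminals).
Nodal analysis, taking node 3 as the 0 V reference.
Source V1 fixes V_0 = 12 V.
KCL at each unknown node (sum of currents leaving = 0; resistances in Ω):
  Node 1: (V_1 - 12)/47000 + (V_1 - V_2)/8200 + (V_1 - 0)/220 = 0
  Node 2: (V_2 - V_1)/8200 + (V_2 - 0)/1300 = 0
Collecting terms (coefficients in siemens):
  0.004689·V_1 - 0.000122·V_2 = 0.0002553
  0.0008912·V_2 - 0.000122·V_1 = 0
Determinant D = (0.004689)(0.0008912) - (-0.000122)(-0.000122) = 0.000004164
V_1 = [(0.0002553)(0.0008912) - (-0.000122)(0)]/D = 0.05465 V
V_2 = [(0.004689)(0) - (0.0002553)(-0.000122)]/D = 0.007478 V
V_th = V_2 - V_3 = 0.007478 - 0 = 0.007478 V
Step 2 — R_th: zero the source — replace V1 by a short circuit (node 3 merges into node 0) — and find the resistance seen between A (node 2) and B (node 0).
Reduce the network between node 2 (A) and node 0 (B) by series/parallel combination:
  Rp1 = R1 ‖ R3 (parallel, both between nodes 0 and 1) = 1/(1/47000 + 1/220) = 219 Ω
  Rs1 = R2 + Rp1 (series, joined only at node 1) = 8200 + 219 = 8419 Ω
  Rp2 = R4 ‖ Rs1 (parallel, both between nodes 0 and 2) = 1/(1/1300 + 1/8419) = 1126 Ω
R_th = 1.126 kΩ

Final answer: V_th = 0.007478 V, R_th = 1.126 kΩ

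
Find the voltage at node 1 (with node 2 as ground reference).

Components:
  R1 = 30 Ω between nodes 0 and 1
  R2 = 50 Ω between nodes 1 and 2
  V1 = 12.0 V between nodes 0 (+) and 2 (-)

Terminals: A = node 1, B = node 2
Nodal analysis, taking node 2 as the 0 V reference.
Source V1 fixes V_0 = 12 V.
KCL at each unknown node (sum of currents leaving = 0; resistances in Ω):
  Node 1: (V_1 - 12)/30 + (V_1 - 0)/50 = 0
Collecting terms: 0.05333 × V_1 = 0.4  =>  V_1 = 7.5 V
The requested potential is V_1 = 7.5 V.

Final answer: V_1 = 7.5 V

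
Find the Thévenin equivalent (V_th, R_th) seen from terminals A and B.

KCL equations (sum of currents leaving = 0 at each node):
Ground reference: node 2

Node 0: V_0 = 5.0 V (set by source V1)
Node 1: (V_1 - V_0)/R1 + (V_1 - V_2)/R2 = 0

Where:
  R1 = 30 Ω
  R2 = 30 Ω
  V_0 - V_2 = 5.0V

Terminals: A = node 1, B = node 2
Step 1 — V_th is the open-circuit voltage V_A - V_B (nothing connected across the terminals).
Nodal analysis, taking node 2 as the 0 V reference.
Source V1 fixes V_0 = 5 V.
KCL at each unknown node (sum of currents leaving = 0; resistances in Ω):
  Node 1: (V_1 - 5)/30 + (V_1 - 0)/30 = 0
Collecting terms: 0.06667 × V_1 = 0.1667  =>  V_1 = 2.5 V
V_th = V_1 - V_2 = 2.5 - 0 = 2.5 V
Step 2 — R_th: zero the source — replace V1 by a short circuit (node 2 merges into node 0) — and find the resistance seen between A (node 1) and B (node 0).
Reduce the network between node 1 (A) and node 0 (B) by series/parallel combination:
  Rp1 = R1 ‖ R2 (parallel, both between nodes 0 and 1) = 1/(1/30 + 1/30) = 15 Ω
R_th = 15 Ω

Final answer: V_th = 2.5 V, R_th = 15 Ω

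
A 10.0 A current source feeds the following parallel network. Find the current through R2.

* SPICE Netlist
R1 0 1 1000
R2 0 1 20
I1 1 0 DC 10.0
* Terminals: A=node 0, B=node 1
All resistors sit directly between nodes 0 and 1, so they are in parallel and share one voltage V; the full source current 10 A splits among them.
1/R_par = 1/1000 + 1/20 = 0.051 S  =>  R_par = 19.61 Ω
V = I × R_par = 10 × 19.61 = 196.1 V
I_R2 = V/R2 = 196.1/20 = 9.804 A

Final answer: 9.804 A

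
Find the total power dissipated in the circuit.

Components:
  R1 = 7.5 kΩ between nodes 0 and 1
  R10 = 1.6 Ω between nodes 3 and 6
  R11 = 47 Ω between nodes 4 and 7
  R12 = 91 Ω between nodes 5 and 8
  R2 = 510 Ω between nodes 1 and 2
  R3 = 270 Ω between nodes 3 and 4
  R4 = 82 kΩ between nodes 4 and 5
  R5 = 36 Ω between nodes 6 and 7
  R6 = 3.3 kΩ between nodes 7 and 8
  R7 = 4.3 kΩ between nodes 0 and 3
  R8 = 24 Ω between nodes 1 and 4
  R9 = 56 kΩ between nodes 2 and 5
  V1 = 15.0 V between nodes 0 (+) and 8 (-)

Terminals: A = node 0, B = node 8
Nodal analysis, taking node 8 as the 0 V reference.
Source V1 fixes V_0 = 15 V.
KCL at each unknown node (sum of currents leaving = 0; resistances in Ω):
  Node 1: (V_1 - 15)/7500 + (V_1 - V_2)/510 + (V_1 - V_4)/24 = 0
  Node 2: (V_2 - V_1)/510 + (V_2 - V_5)/56000 = 0
  Node 3: (V_3 - V_4)/270 + (V_3 - 15)/4300 + (V_3 - V_6)/1.6 = 0
  Node 4: (V_4 - V_3)/270 + (V_4 - V_5)/82000 + (V_4 - V_1)/24 + (V_4 - V_7)/47 = 0
  Node 5: (V_5 - V_4)/82000 + (V_5 - V_2)/56000 + (V_5 - 0)/91 = 0
  Node 6: (V_6 - V_7)/36 + (V_6 - V_3)/1.6 = 0
  Node 7: (V_7 - V_6)/36 + (V_7 - 0)/3300 + (V_7 - V_4)/47 = 0
Collecting terms (coefficients in siemens):
  0.04376·V_1 - 0.001961·V_2 - 0.04167·V_4 = 0.002
  0.001979·V_2 - 0.001961·V_1 - 0.00001786·V_5 = 0
  0.6289·V_3 - 0.003704·V_4 - 0.625·V_6 = 0.003488
  0.06666·V_4 - 0.04167·V_1 - 0.003704·V_3 - 0.0000122·V_5 - 0.02128·V_7 = 0
  0.01102·V_5 - 0.00001786·V_2 - 0.0000122·V_4 = 0
  0.6528·V_6 - 0.625·V_3 - 0.02778·V_7 = 0
  0.04936·V_7 - 0.02128·V_4 - 0.02778·V_6 = 0
Solving these 7 simultaneous equations (Gaussian elimination) gives:
  V_1 = 7.879 V, V_2 = 7.808 V, V_3 = 7.881 V, V_4 = 7.86 V
  V_5 = 0.02135 V, V_6 = 7.879 V, V_7 = 7.822 V
Power in each resistor, P = (ΔV)²/R:
  P_R1 = (15 - 7.879)²/7500 = 0.006761 W
  P_R2 = (7.879 - 7.808)²/510 = 0.000009861 W
  P_R3 = (7.881 - 7.86)²/270 = 0.000001762 W
  P_R4 = (7.86 - 0.02135)²/82000 = 0.0007492 W
  P_R5 = (7.879 - 7.822)²/36 = 0.00008927 W
  P_R6 = (7.822 - 0)²/3300 = 0.01854 W
  P_R7 = (15 - 7.881)²/4300 = 0.01178 W
  P_R8 = (7.879 - 7.86)²/24 = 0.00001576 W
  P_R9 = (7.808 - 0.02135)²/56000 = 0.001083 W
  P_R10 = (7.881 - 7.879)²/1.6 = 0.000003968 W
  P_R11 = (7.86 - 7.822)²/47 = 0.00002975 W
  P_R12 = (0.02135 - 0)²/91 = 0.00000501 W
P_total = P_R1 + P_R2 + P_R3 + P_R4 + P_R5 + P_R6 + P_R7 + P_R8 + P_R9 + P_R10 + P_R11 + P_R12 = 0.03907 W

Final answer: 0.03907 W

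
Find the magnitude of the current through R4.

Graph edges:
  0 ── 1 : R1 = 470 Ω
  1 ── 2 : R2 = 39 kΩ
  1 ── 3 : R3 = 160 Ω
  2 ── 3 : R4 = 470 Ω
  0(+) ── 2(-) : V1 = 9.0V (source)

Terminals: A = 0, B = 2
Nodal analysis, taking node 2 as the 0 V reference.
Source V1 fixes V_0 = 9 V.
KCL at each unknown node (sum of currents leaving = 0; resistances in Ω):
  Node 1: (V_1 - 9)/470 + (V_1 - 0)/39000 + (V_1 - V_3)/160 = 0
  Node 3: (V_3 - V_1)/160 + (V_3 - 0)/470 = 0
Collecting terms (coefficients in siemens):
  0.008403·V_1 - 0.00625·V_3 = 0.01915
  0.008378·V_3 - 0.00625·V_1 = 0
Determinant D = (0.008403)(0.008378) - (-0.00625)(-0.00625) = 0.00003134
V_1 = [(0.01915)(0.008378) - (-0.00625)(0)]/D = 5.119 V
V_3 = [(0.008403)(0) - (0.01915)(-0.00625)]/D = 3.819 V
I_R4 = (V_2 - V_3)/R4 = (0 - 3.819)/470 = -0.008126 A
|I_R4| = 0.008126 A

Final answer: |I_R4| = 0.008126 A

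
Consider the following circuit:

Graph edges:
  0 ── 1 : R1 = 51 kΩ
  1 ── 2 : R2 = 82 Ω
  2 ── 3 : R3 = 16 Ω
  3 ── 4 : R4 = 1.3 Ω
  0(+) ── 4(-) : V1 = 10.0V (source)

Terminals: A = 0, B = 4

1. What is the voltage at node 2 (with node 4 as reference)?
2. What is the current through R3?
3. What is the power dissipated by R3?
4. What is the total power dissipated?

Nodal analysis, taking node 4 as the 0 V reference.
Source V1 fixes V_0 = 10 V.
KCL at each unknown node (sum of currents leaving = 0; resistances in Ω):
  Node 1: (V_1 - 10)/51000 + (V_1 - V_2)/82 = 0
  Node 2: (V_2 - V_1)/82 + (V_2 - V_3)/16 = 0
  Node 3: (V_3 - V_2)/16 + (V_3 - 0)/1.3 = 0
Collecting terms (coefficients in siemens):
  0.01221·V_1 - 0.0122·V_2 = 0.0001961
  0.0747·V_2 - 0.0122·V_1 - 0.0625·V_3 = 0
  0.8317·V_3 - 0.0625·V_2 = 0
Solving these 3 simultaneous equations (Gaussian elimination) gives:
  V_1 = 0.01943 V, V_2 = 0.003386 V, V_3 = 0.0002544 V
Part 1:
  Read off the nodal solution: V_2 = 0.003386 V
Part 2:
  I_R3 = (V_2 - V_3)/R3 = (0.003386 - 0.0002544)/16 = 0.0001957 A
  Magnitude: I_R3 = 0.0001957 A
Part 3:
  I_R3 = (V_2 - V_3)/R3 = (0.003386 - 0.0002544)/16 = 0.0001957 A
  P_R3 = I_R3² × R3 = (0.0001957)² × 16 = 0.0000006128 W
Part 4:
  Power in each resistor, P = (ΔV)²/R:
    P_R1 = (10 - 0.01943)²/51000 = 0.001953 W
    P_R2 = (0.01943 - 0.003386)²/82 = 0.00000314 W
    P_R3 = (0.003386 - 0.0002544)²/16 = 0.0000006128 W
    P_R4 = (0.0002544 - 0)²/1.3 = 0.00000004979 W
  P_total = P_R1 + P_R2 + P_R3 + P_R4 = 0.001957 W

Final answers:
1. V_2 = 0.003386 V
2. I_R3 = 0.0001957 A
3. P_R3 = 6.128e-07 W
4. P_total = 0.001957 W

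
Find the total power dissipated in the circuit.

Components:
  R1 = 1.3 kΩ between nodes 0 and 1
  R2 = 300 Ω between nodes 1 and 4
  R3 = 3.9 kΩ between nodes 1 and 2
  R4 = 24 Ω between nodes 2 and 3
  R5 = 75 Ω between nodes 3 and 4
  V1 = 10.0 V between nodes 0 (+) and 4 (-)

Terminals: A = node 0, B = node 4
Nodal analysis, taking node 4 as the 0 V reference.
Source V1 fixes V_0 = 10 V.
KCL at each unknown node (sum of currents leaving = 0; resistances in Ω):
  Node 1: (V_1 - 10)/1300 + (V_1 - 0)/300 + (V_1 - V_2)/3900 = 0
  Node 2: (V_2 - V_1)/3900 + (V_2 - V_3)/24 = 0
  Node 3: (V_3 - V_2)/24 + (V_3 - 0)/75 = 0
Collecting terms (coefficients in siemens):
  0.004359·V_1 - 0.0002564·V_2 = 0.007692
  0.04192·V_2 - 0.0002564·V_1 - 0.04167·V_3 = 0
  0.055·V_3 - 0.04167·V_2 = 0
Solving these 3 simultaneous equations (Gaussian elimination) gives:
  V_1 = 1.767 V, V_2 = 0.04375 V, V_3 = 0.03314 V
Power in each resistor, P = (ΔV)²/R:
  P_R1 = (10 - 1.767)²/1300 = 0.05214 W
  P_R2 = (1.767 - 0)²/300 = 0.01041 W
  P_R3 = (1.767 - 0.04375)²/3900 = 0.0007617 W
  P_R4 = (0.04375 - 0.03314)²/24 = 0.000004687 W
  P_R5 = (0.03314 - 0)²/75 = 0.00001465 W
P_total = P_R1 + P_R2 + P_R3 + P_R4 + P_R5 = 0.06333 W

Final answer: 0.06333 W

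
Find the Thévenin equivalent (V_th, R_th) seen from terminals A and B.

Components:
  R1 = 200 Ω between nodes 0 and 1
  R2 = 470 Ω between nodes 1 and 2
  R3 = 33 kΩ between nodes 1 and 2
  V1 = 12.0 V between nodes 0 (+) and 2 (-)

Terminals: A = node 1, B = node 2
Step 1 — V_th is the open-circuit voltage V_A - V_B (nothing connected across the terminals).
Nodal analysis, taking node 2 as the 0 V reference.
Source V1 fixes V_0 = 12 V.
KCL at each unknown node (sum of currents leaving = 0; resistances in Ω):
  Node 1: (V_1 - 12)/200 + (V_1 - 0)/470 + (V_1 - 0)/33000 = 0
Collecting terms: 0.007158 × V_1 = 0.06  =>  V_1 = 8.382 V
V_th = V_1 - V_2 = 8.382 - 0 = 8.382 V
Step 2 — R_th: zero the source — replace V1 by a short circuit (node 2 merges into node 0) — and find the resistance seen between A (node 1) and B (node 0).
Reduce the network between node 1 (A) and node 0 (B) by series/parallel combination:
  Rp1 = R1 ‖ R2 ‖ R3 (parallel, all between nodes 0 and 1) = 1/(1/200 + 1/470 + 1/33000) = 139.7 Ω
R_th = 139.7 Ω

Final answer: V_th = 8.382 V, R_th = 139.7 Ω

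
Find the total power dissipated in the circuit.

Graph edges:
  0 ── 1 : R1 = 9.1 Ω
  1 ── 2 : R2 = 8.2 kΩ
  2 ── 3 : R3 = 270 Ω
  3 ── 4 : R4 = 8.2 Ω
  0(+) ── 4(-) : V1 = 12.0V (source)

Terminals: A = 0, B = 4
Nodal analysis, taking node 4 as the 0 V reference.
Source V1 fixes V_0 = 12 V.
KCL at each unknown node (sum of currents leaving = 0; resistances in Ω):
  Node 1: (V_1 - 12)/9.1 + (V_1 - V_2)/8200 = 0
  Node 2: (V_2 - V_1)/8200 + (V_2 - V_3)/270 = 0
  Node 3: (V_3 - V_2)/270 + (V_3 - 0)/8.2 = 0
Collecting terms (coefficients in siemens):
  0.11·V_1 - 0.000122·V_2 = 1.319
  0.003826·V_2 - 0.000122·V_1 - 0.003704·V_3 = 0
  0.1257·V_3 - 0.003704·V_2 = 0
Solving these 3 simultaneous equations (Gaussian elimination) gives:
  V_1 = 11.99 V, V_2 = 0.3933 V, V_3 = 0.01159 V
Power in each resistor, P = (ΔV)²/R:
  P_R1 = (12 - 11.99)²/9.1 = 0.00001819 W
  P_R2 = (11.99 - 0.3933)²/8200 = 0.01639 W
  P_R3 = (0.3933 - 0.01159)²/270 = 0.0005397 W
  P_R4 = (0.01159 - 0)²/8.2 = 0.00001639 W
P_total = P_R1 + P_R2 + P_R3 + P_R4 = 0.01697 W

Final answer: 0.01697 W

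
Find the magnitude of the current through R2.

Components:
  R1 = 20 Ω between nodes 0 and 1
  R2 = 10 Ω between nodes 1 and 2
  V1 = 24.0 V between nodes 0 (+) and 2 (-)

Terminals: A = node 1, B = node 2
Nodal analysis, taking node 2 as the 0 V reference.
Source V1 fixes V_0 = 24 V.
KCL at each unknown node (sum of currents leaving = 0; resistances in Ω):
  Node 1: (V_1 - 24)/20 + (V_1 - 0)/10 = 0
Collecting terms: 0.15 × V_1 = 1.2  =>  V_1 = 8 V
I_R2 = (V_1 - V_2)/R2 = (8 - 0)/10 = 0.8 A
|I_R2| = 0.8 A

Final answer: |I_R2| = 0.8 A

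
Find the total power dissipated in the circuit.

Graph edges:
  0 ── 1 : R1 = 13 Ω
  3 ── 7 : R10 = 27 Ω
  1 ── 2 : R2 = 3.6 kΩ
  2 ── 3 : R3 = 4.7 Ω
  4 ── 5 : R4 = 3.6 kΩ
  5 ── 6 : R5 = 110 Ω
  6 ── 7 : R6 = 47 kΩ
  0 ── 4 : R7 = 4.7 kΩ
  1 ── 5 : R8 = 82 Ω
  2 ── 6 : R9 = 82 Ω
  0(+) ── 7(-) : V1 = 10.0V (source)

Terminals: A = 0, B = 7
Nodal analysis, taking node 7 as the 0 V reference.
Source V1 fixes V_0 = 10 V.
KCL at each unknown node (sum of currents leaving = 0; resistances in Ω):
  Node 1: (V_1 - 10)/13 + (V_1 - V_2)/3600 + (V_1 - V_5)/82 = 0
  Node 2: (V_2 - V_1)/3600 + (V_2 - V_3)/4.7 + (V_2 - V_6)/82 = 0
  Node 3: (V_3 - V_2)/4.7 + (V_3 - 0)/27 = 0
  Node 4: (V_4 - V_5)/3600 + (V_4 - 10)/4700 = 0
  Node 5: (V_5 - V_4)/3600 + (V_5 - V_6)/110 + (V_5 - V_1)/82 = 0
  Node 6: (V_6 - V_5)/110 + (V_6 - 0)/47000 + (V_6 - V_2)/82 = 0
Collecting terms (coefficients in siemens):
  0.0894·V_1 - 0.0002778·V_2 - 0.0122·V_5 = 0.7692
  0.2252·V_2 - 0.0002778·V_1 - 0.2128·V_3 - 0.0122·V_6 = 0
  0.2498·V_3 - 0.2128·V_2 = 0
  0.0004905·V_4 - 0.0002778·V_5 = 0.002128
  0.02156·V_5 - 0.0122·V_1 - 0.0002778·V_4 - 0.009091·V_6 = 0
  0.02131·V_6 - 0.0122·V_2 - 0.009091·V_5 = 0
Solving these 6 simultaneous equations (Gaussian elimination) gives:
  V_1 = 9.569 V, V_2 = 1.061 V, V_3 = 0.9036 V, V_4 = 8.324 V
  V_5 = 7.041 V, V_6 = 3.611 V
Power in each resistor, P = (ΔV)²/R:
  P_R1 = (10 - 9.569)²/13 = 0.01432 W
  P_R2 = (9.569 - 1.061)²/3600 = 0.02011 W
  P_R3 = (1.061 - 0.9036)²/4.7 = 0.005264 W
  P_R4 = (8.324 - 7.041)²/3600 = 0.0004575 W
  P_R5 = (7.041 - 3.611)²/110 = 0.1069 W
  P_R6 = (3.611 - 0)²/47000 = 0.0002775 W
  P_R7 = (10 - 8.324)²/4700 = 0.0005973 W
  P_R8 = (9.569 - 7.041)²/82 = 0.07791 W
  P_R9 = (1.061 - 3.611)²/82 = 0.07933 W
  P_R10 = (0.9036 - 0)²/27 = 0.03024 W
P_total = P_R1 + P_R2 + P_R3 + P_R4 + P_R5 + P_R6 + P_R7 + P_R8 + P_R9 + P_R10 = 0.3354 W

Final answer: 0.3354 W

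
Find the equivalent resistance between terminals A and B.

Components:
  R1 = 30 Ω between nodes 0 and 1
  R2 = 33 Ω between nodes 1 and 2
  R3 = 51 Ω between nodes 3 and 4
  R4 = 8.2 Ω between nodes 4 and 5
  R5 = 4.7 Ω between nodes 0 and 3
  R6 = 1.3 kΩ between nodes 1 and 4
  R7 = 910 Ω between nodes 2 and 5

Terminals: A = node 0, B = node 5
The network is not a plain series/parallel combination. Inject a 1 A test current into terminal A (node 0) and return it from terminal B (node 5); then R_eq = V_A / (1 A).
Nodal analysis, taking node 5 as the 0 V reference.
Current source I_test pushes 1 A into node 0 and draws it out of node 5.
KCL at each unknown node (sum of currents leaving = 0; resistances in Ω):
  Node 0: (V_0 - V_1)/30 + (V_0 - V_3)/4.7 - 1 = 0
  Node 1: (V_1 - V_0)/30 + (V_1 - V_2)/33 + (V_1 - V_4)/1300 = 0
  Node 2: (V_2 - V_1)/33 + (V_2 - 0)/910 = 0
  Node 3: (V_3 - V_0)/4.7 + (V_3 - V_4)/51 = 0
  Node 4: (V_4 - V_1)/1300 + (V_4 - V_3)/51 + (V_4 - 0)/8.2 = 0
Collecting terms (coefficients in siemens):
  0.2461·V_0 - 0.03333·V_1 - 0.2128·V_3 = 1
  0.06441·V_1 - 0.03333·V_0 - 0.0303·V_2 - 0.0007692·V_4 = 0
  0.0314·V_2 - 0.0303·V_1 = 0
  0.2324·V_3 - 0.2128·V_0 - 0.01961·V_4 = 0
  0.1423·V_4 - 0.0007692·V_1 - 0.01961·V_3 = 0
Solving these 5 simultaneous equations (Gaussian elimination) gives:
  V_0 = 58.12 V, V_1 = 55.26 V, V_2 = 53.33 V, V_3 = 53.87 V
  V_4 = 7.719 V
R_eq = V_0 / 1 A = 58.12 Ω

Final answer: 58.12 Ω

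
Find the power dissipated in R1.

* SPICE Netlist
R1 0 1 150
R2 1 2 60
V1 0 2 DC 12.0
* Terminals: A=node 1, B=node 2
Nodal analysis, taking node 2 as the 0 V reference.
Source V1 fixes V_0 = 12 V.
KCL at each unknown node (sum of currents leaving = 0; resistances in Ω):
  Node 1: (V_1 - 12)/150 + (V_1 - 0)/60 = 0
Collecting terms: 0.02333 × V_1 = 0.08  =>  V_1 = 3.429 V
I_R1 = (V_0 - V_1)/R1 = (12 - 3.429)/150 = 0.05714 A
P_R1 = I_R1² × R1 = (0.05714)² × 150 = 0.4898 W

Final answer: 0.4898 W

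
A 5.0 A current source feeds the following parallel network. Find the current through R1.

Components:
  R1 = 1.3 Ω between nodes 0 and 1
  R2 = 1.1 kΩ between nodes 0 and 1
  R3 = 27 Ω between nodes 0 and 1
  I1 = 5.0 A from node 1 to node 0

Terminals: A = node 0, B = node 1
All resistors sit directly between nodes 0 and 1, so they are in parallel and share one voltage V; the full source current 5 A splits among them.
1/R_par = 1/1.3 + 1/1100 + 1/27 = 0.8072 S  =>  R_par = 1.239 Ω
V = I × R_par = 5 × 1.239 = 6.194 V
I_R1 = V/R1 = 6.194/1.3 = 4.765 A

Final answer: 4.765 A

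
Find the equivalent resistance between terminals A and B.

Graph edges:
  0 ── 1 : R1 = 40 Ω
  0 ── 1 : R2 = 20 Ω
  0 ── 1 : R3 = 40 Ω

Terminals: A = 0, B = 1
Reduce the network between node 0 (A) and node 1 (B) by series/parallel combination:
  Rp1 = R1 ‖ R2 ‖ R3 (parallel, all between nodes 0 and 1) = 1/(1/40 + 1/20 + 1/40) = 10 Ω
R_eq = 10 Ω

Final answer: 10 Ω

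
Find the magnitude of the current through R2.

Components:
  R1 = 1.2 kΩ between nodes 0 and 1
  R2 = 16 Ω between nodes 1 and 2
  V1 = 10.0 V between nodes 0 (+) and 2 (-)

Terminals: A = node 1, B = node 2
Nodal analysis, taking node 2 as the 0 V reference.
Source V1 fixes V_0 = 10 V.
KCL at each unknown node (sum of currents leaving = 0; resistances in Ω):
  Node 1: (V_1 - 10)/1200 + (V_1 - 0)/16 = 0
Collecting terms: 0.06333 × V_1 = 0.008333  =>  V_1 = 0.1316 V
I_R2 = (V_1 - V_2)/R2 = (0.1316 - 0)/16 = 0.008224 A
|I_R2| = 0.008224 A

Final answer: |I_R2| = 0.008224 A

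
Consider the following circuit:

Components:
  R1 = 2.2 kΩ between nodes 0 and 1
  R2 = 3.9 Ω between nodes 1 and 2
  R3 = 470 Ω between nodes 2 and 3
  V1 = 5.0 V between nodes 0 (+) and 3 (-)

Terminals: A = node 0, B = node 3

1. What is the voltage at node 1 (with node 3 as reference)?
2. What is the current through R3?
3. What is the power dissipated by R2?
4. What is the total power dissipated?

Nodal analysis, taking node 3 as the 0 V reference.
Source V1 fixes V_0 = 5 V.
KCL at each unknown node (sum of currents leaving = 0; resistances in Ω):
  Node 1: (V_1 - 5)/2200 + (V_1 - V_2)/3.9 = 0
  Node 2: (V_2 - V_1)/3.9 + (V_2 - 0)/470 = 0
Collecting terms (coefficients in siemens):
  0.2569·V_1 - 0.2564·V_2 = 0.002273
  0.2585·V_2 - 0.2564·V_1 = 0
Determinant D = (0.2569)(0.2585) - (-0.2564)(-0.2564) = 0.0006631
V_1 = [(0.002273)(0.2585) - (-0.2564)(0)]/D = 0.8862 V
V_2 = [(0.2569)(0) - (0.002273)(-0.2564)]/D = 0.8789 V
Part 1:
  Read off the nodal solution: V_1 = 0.8862 V
Part 2:
  I_R3 = (V_2 - V_3)/R3 = (0.8789 - 0)/470 = 0.00187 A
  Magnitude: I_R3 = 0.00187 A
Part 3:
  I_R2 = (V_1 - V_2)/R2 = (0.8862 - 0.8789)/3.9 = 0.00187 A
  P_R2 = I_R2² × R2 = (0.00187)² × 3.9 = 0.00001364 W
Part 4:
  Power in each resistor, P = (ΔV)²/R:
    P_R1 = (5 - 0.8862)²/2200 = 0.007693 W
    P_R2 = (0.8862 - 0.8789)²/3.9 = 0.00001364 W
    P_R3 = (0.8789 - 0)²/470 = 0.001643 W
  P_total = P_R1 + P_R2 + P_R3 = 0.00935 W

Final answers:
1. V_1 = 0.8862 V
2. I_R3 = 0.00187 A
3. P_R2 = 1.364e-05 W
4. P_total = 0.00935 W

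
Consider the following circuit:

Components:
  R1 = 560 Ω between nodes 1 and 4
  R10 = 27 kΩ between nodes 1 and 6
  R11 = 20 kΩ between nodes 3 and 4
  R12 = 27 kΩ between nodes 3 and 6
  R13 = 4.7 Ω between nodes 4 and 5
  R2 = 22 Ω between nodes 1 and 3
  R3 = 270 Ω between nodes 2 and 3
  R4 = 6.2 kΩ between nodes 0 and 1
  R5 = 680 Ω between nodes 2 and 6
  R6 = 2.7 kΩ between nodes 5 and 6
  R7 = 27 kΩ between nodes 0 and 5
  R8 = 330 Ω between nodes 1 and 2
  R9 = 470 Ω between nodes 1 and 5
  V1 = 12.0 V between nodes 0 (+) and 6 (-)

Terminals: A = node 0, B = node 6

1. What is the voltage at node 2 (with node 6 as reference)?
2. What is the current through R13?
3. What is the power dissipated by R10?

Nodal analysis, taking node 6 as the 0 V reference.
Source V1 fixes V_0 = 12 V.
KCL at each unknown node (sum of currents leaving = 0; resistances in Ω):
  Node 1: (V_1 - V_4)/560 + (V_1 - V_3)/22 + (V_1 - 12)/6200 + (V_1 - V_2)/330 + (V_1 - V_5)/470 + (V_1 - 0)/27000 = 0
  Node 2: (V_2 - V_3)/270 + (V_2 - 0)/680 + (V_2 - V_1)/330 = 0
  Node 3: (V_3 - V_1)/22 + (V_3 - V_2)/270 + (V_3 - V_4)/20000 + (V_3 - 0)/27000 = 0
  Node 4: (V_4 - V_1)/560 + (V_4 - V_3)/20000 + (V_4 - V_5)/4.7 = 0
  Node 5: (V_5 - 0)/2700 + (V_5 - 12)/27000 + (V_5 - V_1)/470 + (V_5 - V_4)/4.7 = 0
Collecting terms (coefficients in siemens):
  0.0526·V_1 - 0.00303·V_2 - 0.04545·V_3 - 0.001786·V_4 - 0.002128·V_5 = 0.001935
  0.008205·V_2 - 0.00303·V_1 - 0.003704·V_3 = 0
  0.04925·V_3 - 0.04545·V_1 - 0.003704·V_2 - 0.00005·V_4 = 0
  0.2146·V_4 - 0.001786·V_1 - 0.00005·V_3 - 0.2128·V_5 = 0
  0.2153·V_5 - 0.002128·V_1 - 0.2128·V_4 = 0.0004444
Solving these 5 simultaneous equations (Gaussian elimination) gives:
  V_1 = 1.298 V, V_2 = 1.057 V, V_3 = 1.279 V, V_4 = 1.279 V
  V_5 = 1.279 V
Part 1:
  Read off the nodal solution: V_2 = 1.057 V
Part 2:
  I_R13 = (V_4 - V_5)/R13 = (1.279 - 1.279)/4.7 = 0.00003474 A
  Magnitude: I_R13 = 0.00003474 A
Part 3:
  I_R10 = (V_1 - V_6)/R10 = (1.298 - 0)/27000 = 0.00004808 A
  P_R10 = I_R10² × R10 = (0.00004808)² × 27000 = 0.00006242 W

Final answers:
1. V_2 = 1.057 V
2. I_R13 = 3.474e-05 A
3. P_R10 = 6.242e-05 W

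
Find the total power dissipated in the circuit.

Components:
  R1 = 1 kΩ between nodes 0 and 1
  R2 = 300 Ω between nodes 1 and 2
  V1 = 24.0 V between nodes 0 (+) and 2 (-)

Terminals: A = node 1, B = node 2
Nodal analysis, taking node 2 as the 0 V reference.
Source V1 fixes V_0 = 24 V.
KCL at each unknown node (sum of currents leaving = 0; resistances in Ω):
  Node 1: (V_1 - 24)/1000 + (V_1 - 0)/300 = 0
Collecting terms: 0.004333 × V_1 = 0.024  =>  V_1 = 5.538 V
Power in each resistor, P = (ΔV)²/R:
  P_R1 = (24 - 5.538)²/1000 = 0.3408 W
  P_R2 = (5.538 - 0)²/300 = 0.1022 W
P_total = P_R1 + P_R2 = 0.4431 W

Final answer: 0.4431 W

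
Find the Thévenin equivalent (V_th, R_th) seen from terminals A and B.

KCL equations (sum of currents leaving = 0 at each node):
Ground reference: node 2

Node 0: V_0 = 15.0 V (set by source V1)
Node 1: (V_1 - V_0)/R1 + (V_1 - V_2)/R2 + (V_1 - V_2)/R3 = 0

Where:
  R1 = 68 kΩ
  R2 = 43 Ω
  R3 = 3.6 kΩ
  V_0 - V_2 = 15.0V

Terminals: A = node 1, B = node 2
Step 1 — V_th is the open-circuit voltage V_A - V_B (nothing connected across the terminals).
Nodal analysis, taking node 2 as the 0 V reference.
Source V1 fixes V_0 = 15 V.
KCL at each unknown node (sum of currents leaving = 0; resistances in Ω):
  Node 1: (V_1 - 15)/68000 + (V_1 - 0)/43 + (V_1 - 0)/3600 = 0
Collecting terms: 0.02355 × V_1 = 0.0002206  =>  V_1 = 0.009367 V
V_th = V_1 - V_2 = 0.009367 - 0 = 0.009367 V
Step 2 — R_th: zero the source — replace V1 by a short circuit (node 2 merges into node 0) — and find the resistance seen between A (node 1) and B (node 0).
Reduce the network between node 1 (A) and node 0 (B) by series/parallel combination:
  Rp1 = R1 ‖ R2 ‖ R3 (parallel, all between nodes 0 and 1) = 1/(1/68000 + 1/43 + 1/3600) = 42.47 Ω
R_th = 42.47 Ω

Final answer: V_th = 0.009367 V, R_th = 42.47 Ω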